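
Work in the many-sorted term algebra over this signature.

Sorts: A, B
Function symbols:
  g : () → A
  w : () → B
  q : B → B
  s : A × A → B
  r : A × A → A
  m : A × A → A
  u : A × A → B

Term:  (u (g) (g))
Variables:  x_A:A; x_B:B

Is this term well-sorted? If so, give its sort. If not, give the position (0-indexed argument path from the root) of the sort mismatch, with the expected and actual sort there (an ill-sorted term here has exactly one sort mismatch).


  (g) : A
  (g) : A
(u (g) (g)) : B

well-sorted; sort = B


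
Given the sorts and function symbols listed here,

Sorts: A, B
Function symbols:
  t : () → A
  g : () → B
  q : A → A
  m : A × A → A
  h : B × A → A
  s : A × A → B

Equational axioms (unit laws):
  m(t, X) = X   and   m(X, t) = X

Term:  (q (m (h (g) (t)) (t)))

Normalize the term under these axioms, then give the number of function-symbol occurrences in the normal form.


size = 4

1. (q (m (h (g) (t)) (t)))  →  (q (h (g) (t)))
normal form: (q (h (g) (t)))


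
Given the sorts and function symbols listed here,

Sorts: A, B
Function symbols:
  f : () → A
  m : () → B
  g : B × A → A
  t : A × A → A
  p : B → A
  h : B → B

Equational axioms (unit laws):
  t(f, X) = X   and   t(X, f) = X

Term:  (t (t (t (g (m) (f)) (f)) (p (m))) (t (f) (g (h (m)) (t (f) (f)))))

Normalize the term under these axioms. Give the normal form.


1. (t (t (t (g (m) (f)) (f)) (p (m))) (t (f) (g (h (m)) (t (f) (f)))))  →  (t (t (g (m) (f)) (p (m))) (t (f) (g (h (m)) (t (f) (f)))))
2. (t (t (g (m) (f)) (p (m))) (t (f) (g (h (m)) (t (f) (f)))))  →  (t (t (g (m) (f)) (p (m))) (g (h (m)) (t (f) (f))))
3. (t (t (g (m) (f)) (p (m))) (g (h (m)) (t (f) (f))))  →  (t (t (g (m) (f)) (p (m))) (g (h (m)) (f)))

normal form = (t (t (g (m) (f)) (p (m))) (g (h (m)) (f)))


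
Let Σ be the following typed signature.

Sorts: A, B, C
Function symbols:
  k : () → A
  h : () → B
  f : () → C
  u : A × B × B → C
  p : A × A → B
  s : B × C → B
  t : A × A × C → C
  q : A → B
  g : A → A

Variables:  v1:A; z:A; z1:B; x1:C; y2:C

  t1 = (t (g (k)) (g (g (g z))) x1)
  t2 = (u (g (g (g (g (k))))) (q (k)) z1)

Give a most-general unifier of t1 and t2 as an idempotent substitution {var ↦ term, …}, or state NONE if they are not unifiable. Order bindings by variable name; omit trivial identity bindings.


NONE (not unifiable)

head clash or occurs-check failure — not unifiable


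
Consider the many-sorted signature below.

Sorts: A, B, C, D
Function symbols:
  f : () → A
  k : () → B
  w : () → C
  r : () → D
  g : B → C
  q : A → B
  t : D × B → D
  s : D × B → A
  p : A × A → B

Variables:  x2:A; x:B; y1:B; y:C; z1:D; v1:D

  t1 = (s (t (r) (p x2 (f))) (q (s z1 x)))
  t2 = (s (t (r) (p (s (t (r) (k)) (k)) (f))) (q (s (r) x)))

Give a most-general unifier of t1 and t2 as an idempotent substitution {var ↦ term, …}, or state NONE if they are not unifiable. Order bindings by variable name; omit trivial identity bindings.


{x2 ↦ (s (t (r) (k)) (k)), z1 ↦ (r)}


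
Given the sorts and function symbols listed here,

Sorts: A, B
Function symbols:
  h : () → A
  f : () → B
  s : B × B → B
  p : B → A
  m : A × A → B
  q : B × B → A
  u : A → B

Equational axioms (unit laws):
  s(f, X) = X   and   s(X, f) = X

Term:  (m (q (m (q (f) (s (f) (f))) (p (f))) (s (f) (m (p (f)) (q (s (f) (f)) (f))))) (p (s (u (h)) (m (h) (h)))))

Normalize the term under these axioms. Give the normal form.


normal form = (m (q (m (q (f) (f)) (p (f))) (m (p (f)) (q (f) (f)))) (p (s (u (h)) (m (h) (h)))))

1. (m (q (m (q (f) (s (f) (f))) (p (f))) (s (f) (m (p (f)) (q (s (f) (f)) (f))))) (p (s (u (h)) (m (h) (h)))))  →  (m (q (m (q (f) (f)) (p (f))) (s (f) (m (p (f)) (q (s (f) (f)) (f))))) (p (s (u (h)) (m (h) (h)))))
2. (m (q (m (q (f) (f)) (p (f))) (s (f) (m (p (f)) (q (s (f) (f)) (f))))) (p (s (u (h)) (m (h) (h)))))  →  (m (q (m (q (f) (f)) (p (f))) (m (p (f)) (q (s (f) (f)) (f)))) (p (s (u (h)) (m (h) (h)))))
3. (m (q (m (q (f) (f)) (p (f))) (m (p (f)) (q (s (f) (f)) (f)))) (p (s (u (h)) (m (h) (h)))))  →  (m (q (m (q (f) (f)) (p (f))) (m (p (f)) (q (f) (f)))) (p (s (u (h)) (m (h) (h)))))


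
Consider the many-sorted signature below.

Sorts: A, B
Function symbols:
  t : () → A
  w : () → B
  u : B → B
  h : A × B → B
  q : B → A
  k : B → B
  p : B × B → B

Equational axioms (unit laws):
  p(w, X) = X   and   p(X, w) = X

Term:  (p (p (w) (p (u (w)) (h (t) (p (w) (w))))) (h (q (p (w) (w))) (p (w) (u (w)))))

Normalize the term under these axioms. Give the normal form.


1. (p (p (w) (p (u (w)) (h (t) (p (w) (w))))) (h (q (p (w) (w))) (p (w) (u (w)))))  →  (p (p (u (w)) (h (t) (p (w) (w)))) (h (q (p (w) (w))) (p (w) (u (w)))))
2. (p (p (u (w)) (h (t) (p (w) (w)))) (h (q (p (w) (w))) (p (w) (u (w)))))  →  (p (p (u (w)) (h (t) (w))) (h (q (p (w) (w))) (p (w) (u (w)))))
3. (p (p (u (w)) (h (t) (w))) (h (q (p (w) (w))) (p (w) (u (w)))))  →  (p (p (u (w)) (h (t) (w))) (h (q (w)) (p (w) (u (w)))))
4. (p (p (u (w)) (h (t) (w))) (h (q (w)) (p (w) (u (w)))))  →  (p (p (u (w)) (h (t) (w))) (h (q (w)) (u (w))))

normal form = (p (p (u (w)) (h (t) (w))) (h (q (w)) (u (w))))


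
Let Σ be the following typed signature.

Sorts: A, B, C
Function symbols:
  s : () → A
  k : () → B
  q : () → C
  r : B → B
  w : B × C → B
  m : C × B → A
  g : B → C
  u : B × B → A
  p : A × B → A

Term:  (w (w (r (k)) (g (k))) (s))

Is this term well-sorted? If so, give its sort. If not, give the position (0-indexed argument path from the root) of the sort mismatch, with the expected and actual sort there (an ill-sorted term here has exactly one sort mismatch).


      (k) : B
    (r (k)) : B
      (k) : B
    (g (k)) : C
  (w (r (k)) (g (k))) : B
  (s) : A
(w (w (r (k)) (g (k))) (s)) : ✗ arg 1 at [1] has sort A, expected C

ill-sorted at position [1]: expected C, got A


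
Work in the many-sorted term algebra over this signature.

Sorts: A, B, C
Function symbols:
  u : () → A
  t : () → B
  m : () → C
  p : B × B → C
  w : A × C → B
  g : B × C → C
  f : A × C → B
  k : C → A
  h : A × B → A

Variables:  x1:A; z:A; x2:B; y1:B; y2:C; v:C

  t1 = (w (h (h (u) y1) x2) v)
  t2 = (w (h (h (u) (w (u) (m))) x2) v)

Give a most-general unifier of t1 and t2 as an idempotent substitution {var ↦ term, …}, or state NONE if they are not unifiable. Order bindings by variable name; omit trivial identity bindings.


{y1 ↦ (w (u) (m))}


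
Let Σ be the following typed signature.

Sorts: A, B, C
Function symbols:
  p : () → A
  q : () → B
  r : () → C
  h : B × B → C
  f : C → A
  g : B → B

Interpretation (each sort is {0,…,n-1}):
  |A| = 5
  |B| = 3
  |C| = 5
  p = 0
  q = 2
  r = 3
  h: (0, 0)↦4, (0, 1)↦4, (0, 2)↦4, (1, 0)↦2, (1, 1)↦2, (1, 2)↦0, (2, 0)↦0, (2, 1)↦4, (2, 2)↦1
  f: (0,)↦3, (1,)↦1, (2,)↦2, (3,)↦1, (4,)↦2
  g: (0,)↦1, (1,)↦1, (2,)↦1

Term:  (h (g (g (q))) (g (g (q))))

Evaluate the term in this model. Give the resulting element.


value = 2

  q = 2
  (g (q)) = g(2,) = 1
  (g (g (q))) = g(1,) = 1
  q = 2
  (g (q)) = g(2,) = 1
  (g (g (q))) = g(1,) = 1
  (h (g (g (q))) (g (g (q)))) = h(1, 1) = 2


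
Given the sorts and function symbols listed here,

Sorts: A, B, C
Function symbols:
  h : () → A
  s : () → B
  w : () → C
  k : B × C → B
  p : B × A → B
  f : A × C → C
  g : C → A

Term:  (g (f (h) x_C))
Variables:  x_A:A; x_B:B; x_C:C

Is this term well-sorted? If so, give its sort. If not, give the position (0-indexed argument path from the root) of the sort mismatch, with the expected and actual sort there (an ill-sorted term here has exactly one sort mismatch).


well-sorted; sort = A

    (h) : A
    x_C : C
  (f (h) x_C) : C
(g (f (h) x_C)) : A


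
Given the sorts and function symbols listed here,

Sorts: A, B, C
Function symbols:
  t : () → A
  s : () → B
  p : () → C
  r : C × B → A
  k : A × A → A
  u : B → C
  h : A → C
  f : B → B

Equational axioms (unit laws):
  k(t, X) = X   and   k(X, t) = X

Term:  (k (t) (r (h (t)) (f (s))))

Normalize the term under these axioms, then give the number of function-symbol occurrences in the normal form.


1. (k (t) (r (h (t)) (f (s))))  →  (r (h (t)) (f (s)))
normal form: (r (h (t)) (f (s)))

size = 5


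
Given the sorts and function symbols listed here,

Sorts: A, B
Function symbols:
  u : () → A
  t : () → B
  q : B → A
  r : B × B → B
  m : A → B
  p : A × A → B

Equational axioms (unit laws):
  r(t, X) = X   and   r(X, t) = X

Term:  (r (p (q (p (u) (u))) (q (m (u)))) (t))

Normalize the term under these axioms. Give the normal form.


1. (r (p (q (p (u) (u))) (q (m (u)))) (t))  →  (p (q (p (u) (u))) (q (m (u))))

normal form = (p (q (p (u) (u))) (q (m (u))))


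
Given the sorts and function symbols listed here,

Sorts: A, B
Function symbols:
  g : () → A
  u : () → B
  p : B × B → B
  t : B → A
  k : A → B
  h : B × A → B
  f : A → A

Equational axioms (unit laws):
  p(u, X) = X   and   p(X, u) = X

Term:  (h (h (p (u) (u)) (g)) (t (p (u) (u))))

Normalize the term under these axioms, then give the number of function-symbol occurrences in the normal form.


size = 6

1. (h (h (p (u) (u)) (g)) (t (p (u) (u))))  →  (h (h (u) (g)) (t (p (u) (u))))
2. (h (h (u) (g)) (t (p (u) (u))))  →  (h (h (u) (g)) (t (u)))
normal form: (h (h (u) (g)) (t (u)))


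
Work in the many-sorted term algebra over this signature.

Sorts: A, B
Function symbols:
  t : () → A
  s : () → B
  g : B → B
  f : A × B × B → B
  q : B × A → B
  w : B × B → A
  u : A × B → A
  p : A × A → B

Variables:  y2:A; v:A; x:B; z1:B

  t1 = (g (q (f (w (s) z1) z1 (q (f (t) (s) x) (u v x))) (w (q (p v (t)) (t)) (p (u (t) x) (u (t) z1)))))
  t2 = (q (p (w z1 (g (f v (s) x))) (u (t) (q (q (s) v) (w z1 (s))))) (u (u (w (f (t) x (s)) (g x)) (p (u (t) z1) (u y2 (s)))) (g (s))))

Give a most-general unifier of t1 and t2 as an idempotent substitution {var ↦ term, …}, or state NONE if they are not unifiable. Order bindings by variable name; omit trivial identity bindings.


head clash or occurs-check failure — not unifiable

NONE (not unifiable)


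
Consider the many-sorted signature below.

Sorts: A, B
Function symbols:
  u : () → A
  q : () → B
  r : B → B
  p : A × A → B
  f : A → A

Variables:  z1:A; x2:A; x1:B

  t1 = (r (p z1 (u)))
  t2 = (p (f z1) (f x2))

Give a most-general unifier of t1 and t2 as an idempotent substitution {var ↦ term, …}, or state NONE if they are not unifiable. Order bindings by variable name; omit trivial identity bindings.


NONE (not unifiable)

head clash or occurs-check failure — not unifiable


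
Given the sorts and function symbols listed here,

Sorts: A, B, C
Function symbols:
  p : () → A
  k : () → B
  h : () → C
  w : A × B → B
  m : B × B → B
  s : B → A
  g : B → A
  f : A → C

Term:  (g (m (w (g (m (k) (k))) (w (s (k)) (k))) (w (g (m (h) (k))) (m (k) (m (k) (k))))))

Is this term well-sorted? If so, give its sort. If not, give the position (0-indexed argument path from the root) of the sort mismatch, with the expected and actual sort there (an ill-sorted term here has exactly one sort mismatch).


ill-sorted at position [0, 1, 0, 0, 0]: expected B, got C

          (k) : B
          (k) : B
        (m (k) (k)) : B
      (g (m (k) (k))) : A
          (k) : B
        (s (k)) : A
        (k) : B
      (w (s (k)) (k)) : B
    (w (g (m (k) (k))) (w (s (k)) (k))) : B
          (h) : C
          (k) : B
        (m (h) (k)) : ✗ arg 0 at [0, 1, 0, 0, 0] has sort C, expected B
        (k) : B
          (k) : B
          (k) : B
        (m (k) (k)) : B
      (m (k) (m (k) (k))) : B


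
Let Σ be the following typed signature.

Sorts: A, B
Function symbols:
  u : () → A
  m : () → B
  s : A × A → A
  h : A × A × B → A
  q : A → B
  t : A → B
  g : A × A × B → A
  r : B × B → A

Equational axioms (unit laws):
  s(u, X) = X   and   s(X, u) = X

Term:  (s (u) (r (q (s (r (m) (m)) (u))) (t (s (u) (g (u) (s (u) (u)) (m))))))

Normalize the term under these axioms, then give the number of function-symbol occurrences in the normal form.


size = 10

1. (s (u) (r (q (s (r (m) (m)) (u))) (t (s (u) (g (u) (s (u) (u)) (m))))))  →  (r (q (s (r (m) (m)) (u))) (t (s (u) (g (u) (s (u) (u)) (m)))))
2. (r (q (s (r (m) (m)) (u))) (t (s (u) (g (u) (s (u) (u)) (m)))))  →  (r (q (r (m) (m))) (t (s (u) (g (u) (s (u) (u)) (m)))))
3. (r (q (r (m) (m))) (t (s (u) (g (u) (s (u) (u)) (m)))))  →  (r (q (r (m) (m))) (t (g (u) (s (u) (u)) (m))))
4. (r (q (r (m) (m))) (t (g (u) (s (u) (u)) (m))))  →  (r (q (r (m) (m))) (t (g (u) (u) (m))))
normal form: (r (q (r (m) (m))) (t (g (u) (u) (m))))


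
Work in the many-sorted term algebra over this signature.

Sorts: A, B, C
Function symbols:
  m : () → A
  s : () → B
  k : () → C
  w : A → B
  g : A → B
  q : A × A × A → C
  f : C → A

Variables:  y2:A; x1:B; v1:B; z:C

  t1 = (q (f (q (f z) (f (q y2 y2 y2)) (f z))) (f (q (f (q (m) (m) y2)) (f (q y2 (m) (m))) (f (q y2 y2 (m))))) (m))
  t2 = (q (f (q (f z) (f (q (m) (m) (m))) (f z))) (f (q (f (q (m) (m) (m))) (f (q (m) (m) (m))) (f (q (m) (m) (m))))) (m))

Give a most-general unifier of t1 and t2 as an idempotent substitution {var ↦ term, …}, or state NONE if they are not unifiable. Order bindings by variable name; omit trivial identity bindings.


{y2 ↦ (m)}


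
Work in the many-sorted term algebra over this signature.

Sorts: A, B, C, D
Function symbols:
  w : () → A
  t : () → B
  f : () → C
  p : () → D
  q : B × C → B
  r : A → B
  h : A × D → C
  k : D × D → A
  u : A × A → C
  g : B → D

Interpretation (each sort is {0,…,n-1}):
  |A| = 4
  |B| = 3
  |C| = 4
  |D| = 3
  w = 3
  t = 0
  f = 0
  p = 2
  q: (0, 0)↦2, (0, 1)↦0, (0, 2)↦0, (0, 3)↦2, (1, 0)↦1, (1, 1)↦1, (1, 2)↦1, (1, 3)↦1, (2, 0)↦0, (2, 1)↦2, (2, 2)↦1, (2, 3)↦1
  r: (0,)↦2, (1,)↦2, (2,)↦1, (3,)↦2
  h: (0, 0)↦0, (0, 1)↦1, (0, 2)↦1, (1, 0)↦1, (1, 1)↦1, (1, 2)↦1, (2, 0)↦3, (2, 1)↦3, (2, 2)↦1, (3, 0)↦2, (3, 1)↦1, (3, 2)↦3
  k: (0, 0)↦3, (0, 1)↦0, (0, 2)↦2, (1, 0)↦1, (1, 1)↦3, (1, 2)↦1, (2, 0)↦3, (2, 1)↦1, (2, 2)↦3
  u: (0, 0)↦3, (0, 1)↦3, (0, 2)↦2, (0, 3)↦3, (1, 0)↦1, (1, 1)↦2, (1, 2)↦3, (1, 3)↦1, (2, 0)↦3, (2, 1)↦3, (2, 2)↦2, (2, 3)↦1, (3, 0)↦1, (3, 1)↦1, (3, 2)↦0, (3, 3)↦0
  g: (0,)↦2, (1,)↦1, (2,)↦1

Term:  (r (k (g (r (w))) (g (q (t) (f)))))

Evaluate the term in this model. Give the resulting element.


  w = 3
  (r (w)) = r(3,) = 2
  (g (r (w))) = g(2,) = 1
  t = 0
  f = 0
  (q (t) (f)) = q(0, 0) = 2
  (g (q (t) (f))) = g(2,) = 1
  (k (g (r (w))) (g (q (t) (f)))) = k(1, 1) = 3
  (r (k (g (r (w))) (g (q (t) (f))))) = r(3,) = 2

value = 2


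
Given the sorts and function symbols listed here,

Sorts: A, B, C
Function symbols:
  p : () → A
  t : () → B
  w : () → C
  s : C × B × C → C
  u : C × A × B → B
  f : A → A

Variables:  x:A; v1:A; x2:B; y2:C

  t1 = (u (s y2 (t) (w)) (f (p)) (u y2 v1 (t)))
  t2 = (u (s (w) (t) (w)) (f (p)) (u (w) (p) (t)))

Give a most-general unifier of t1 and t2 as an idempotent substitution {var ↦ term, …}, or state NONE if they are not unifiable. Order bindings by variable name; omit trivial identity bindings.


{v1 ↦ (p), y2 ↦ (w)}


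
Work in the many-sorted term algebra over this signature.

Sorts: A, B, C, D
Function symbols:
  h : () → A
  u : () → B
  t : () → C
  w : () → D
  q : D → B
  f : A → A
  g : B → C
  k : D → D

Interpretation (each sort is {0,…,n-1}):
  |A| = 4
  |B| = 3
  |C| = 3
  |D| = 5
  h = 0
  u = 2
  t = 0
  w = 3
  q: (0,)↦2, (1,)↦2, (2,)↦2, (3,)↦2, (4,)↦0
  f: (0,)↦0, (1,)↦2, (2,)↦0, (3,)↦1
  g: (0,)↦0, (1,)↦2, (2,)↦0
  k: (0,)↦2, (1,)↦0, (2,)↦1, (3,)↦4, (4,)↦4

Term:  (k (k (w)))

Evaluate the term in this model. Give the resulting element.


  w = 3
  (k (w)) = k(3,) = 4
  (k (k (w))) = k(4,) = 4

value = 4


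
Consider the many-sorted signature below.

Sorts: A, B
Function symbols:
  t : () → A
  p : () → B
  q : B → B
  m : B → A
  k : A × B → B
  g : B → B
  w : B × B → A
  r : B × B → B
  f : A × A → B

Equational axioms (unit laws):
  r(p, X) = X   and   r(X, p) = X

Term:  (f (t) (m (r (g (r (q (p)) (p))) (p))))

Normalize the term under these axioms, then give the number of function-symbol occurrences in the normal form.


1. (f (t) (m (r (g (r (q (p)) (p))) (p))))  →  (f (t) (m (g (r (q (p)) (p)))))
2. (f (t) (m (g (r (q (p)) (p)))))  →  (f (t) (m (g (q (p)))))
normal form: (f (t) (m (g (q (p)))))

size = 6


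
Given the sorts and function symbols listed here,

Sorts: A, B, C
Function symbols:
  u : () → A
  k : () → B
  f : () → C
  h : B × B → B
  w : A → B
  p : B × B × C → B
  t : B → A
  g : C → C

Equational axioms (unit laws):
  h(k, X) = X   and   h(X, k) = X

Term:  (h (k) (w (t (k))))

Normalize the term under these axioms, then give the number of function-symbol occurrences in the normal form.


1. (h (k) (w (t (k))))  →  (w (t (k)))
normal form: (w (t (k)))

size = 3


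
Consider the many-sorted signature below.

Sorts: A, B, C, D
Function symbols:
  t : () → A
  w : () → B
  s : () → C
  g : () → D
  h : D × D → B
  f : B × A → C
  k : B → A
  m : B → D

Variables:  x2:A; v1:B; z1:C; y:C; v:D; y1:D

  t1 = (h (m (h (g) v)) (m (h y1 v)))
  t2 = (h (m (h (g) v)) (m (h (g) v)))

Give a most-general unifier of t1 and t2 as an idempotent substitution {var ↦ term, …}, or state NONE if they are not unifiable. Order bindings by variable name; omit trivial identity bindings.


{y1 ↦ (g)}


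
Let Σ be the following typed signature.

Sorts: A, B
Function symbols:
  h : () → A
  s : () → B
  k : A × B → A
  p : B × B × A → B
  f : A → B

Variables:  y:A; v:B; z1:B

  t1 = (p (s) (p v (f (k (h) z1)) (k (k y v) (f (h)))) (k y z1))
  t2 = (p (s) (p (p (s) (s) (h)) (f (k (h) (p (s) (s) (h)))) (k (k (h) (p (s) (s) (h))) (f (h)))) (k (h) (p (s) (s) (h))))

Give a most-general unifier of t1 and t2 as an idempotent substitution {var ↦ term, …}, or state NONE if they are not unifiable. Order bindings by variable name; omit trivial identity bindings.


{v ↦ (p (s) (s) (h)), y ↦ (h), z1 ↦ (p (s) (s) (h))}


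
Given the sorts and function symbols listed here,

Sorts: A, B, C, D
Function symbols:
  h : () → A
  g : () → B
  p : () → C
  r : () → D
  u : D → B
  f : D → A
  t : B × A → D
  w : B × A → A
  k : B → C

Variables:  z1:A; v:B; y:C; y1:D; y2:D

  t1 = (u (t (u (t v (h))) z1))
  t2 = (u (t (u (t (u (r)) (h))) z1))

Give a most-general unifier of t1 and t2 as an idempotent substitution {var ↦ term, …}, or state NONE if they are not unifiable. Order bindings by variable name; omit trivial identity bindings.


{v ↦ (u (r))}


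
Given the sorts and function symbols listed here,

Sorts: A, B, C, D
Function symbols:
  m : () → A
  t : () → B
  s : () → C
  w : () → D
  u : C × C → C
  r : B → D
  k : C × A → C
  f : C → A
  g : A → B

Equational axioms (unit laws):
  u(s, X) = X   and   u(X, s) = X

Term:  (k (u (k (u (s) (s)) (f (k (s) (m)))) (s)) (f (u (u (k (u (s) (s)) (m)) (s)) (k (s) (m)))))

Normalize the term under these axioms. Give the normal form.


normal form = (k (k (s) (f (k (s) (m)))) (f (u (k (s) (m)) (k (s) (m)))))

1. (k (u (k (u (s) (s)) (f (k (s) (m)))) (s)) (f (u (u (k (u (s) (s)) (m)) (s)) (k (s) (m)))))  →  (k (k (u (s) (s)) (f (k (s) (m)))) (f (u (u (k (u (s) (s)) (m)) (s)) (k (s) (m)))))
2. (k (k (u (s) (s)) (f (k (s) (m)))) (f (u (u (k (u (s) (s)) (m)) (s)) (k (s) (m)))))  →  (k (k (s) (f (k (s) (m)))) (f (u (u (k (u (s) (s)) (m)) (s)) (k (s) (m)))))
3. (k (k (s) (f (k (s) (m)))) (f (u (u (k (u (s) (s)) (m)) (s)) (k (s) (m)))))  →  (k (k (s) (f (k (s) (m)))) (f (u (k (u (s) (s)) (m)) (k (s) (m)))))
4. (k (k (s) (f (k (s) (m)))) (f (u (k (u (s) (s)) (m)) (k (s) (m)))))  →  (k (k (s) (f (k (s) (m)))) (f (u (k (s) (m)) (k (s) (m)))))


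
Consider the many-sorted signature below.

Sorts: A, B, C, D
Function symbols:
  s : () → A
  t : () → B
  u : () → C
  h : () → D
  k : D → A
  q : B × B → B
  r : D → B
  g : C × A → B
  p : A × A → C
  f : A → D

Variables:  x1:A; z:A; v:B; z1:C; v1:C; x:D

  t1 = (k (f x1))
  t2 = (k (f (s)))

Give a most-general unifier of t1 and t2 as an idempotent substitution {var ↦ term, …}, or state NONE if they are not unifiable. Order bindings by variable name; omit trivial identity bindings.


{x1 ↦ (s)}


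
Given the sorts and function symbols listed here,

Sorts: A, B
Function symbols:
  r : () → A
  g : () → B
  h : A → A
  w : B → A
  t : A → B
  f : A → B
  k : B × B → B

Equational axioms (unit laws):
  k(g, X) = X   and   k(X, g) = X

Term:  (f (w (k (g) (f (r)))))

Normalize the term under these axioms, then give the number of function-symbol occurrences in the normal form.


size = 4

1. (f (w (k (g) (f (r)))))  →  (f (w (f (r))))
normal form: (f (w (f (r))))


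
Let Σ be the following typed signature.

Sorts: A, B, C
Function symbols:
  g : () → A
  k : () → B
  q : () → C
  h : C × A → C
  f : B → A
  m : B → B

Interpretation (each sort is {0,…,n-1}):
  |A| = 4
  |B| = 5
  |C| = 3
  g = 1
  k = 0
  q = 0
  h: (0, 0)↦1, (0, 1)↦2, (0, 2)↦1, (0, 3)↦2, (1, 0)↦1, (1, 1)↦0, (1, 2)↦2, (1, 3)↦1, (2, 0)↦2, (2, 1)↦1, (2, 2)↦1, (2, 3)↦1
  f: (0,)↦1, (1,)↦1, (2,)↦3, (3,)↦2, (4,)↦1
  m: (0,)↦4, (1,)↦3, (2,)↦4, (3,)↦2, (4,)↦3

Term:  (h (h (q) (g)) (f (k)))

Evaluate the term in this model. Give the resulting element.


  q = 0
  g = 1
  (h (q) (g)) = h(0, 1) = 2
  k = 0
  (f (k)) = f(0,) = 1
  (h (h (q) (g)) (f (k))) = h(2, 1) = 1

value = 1


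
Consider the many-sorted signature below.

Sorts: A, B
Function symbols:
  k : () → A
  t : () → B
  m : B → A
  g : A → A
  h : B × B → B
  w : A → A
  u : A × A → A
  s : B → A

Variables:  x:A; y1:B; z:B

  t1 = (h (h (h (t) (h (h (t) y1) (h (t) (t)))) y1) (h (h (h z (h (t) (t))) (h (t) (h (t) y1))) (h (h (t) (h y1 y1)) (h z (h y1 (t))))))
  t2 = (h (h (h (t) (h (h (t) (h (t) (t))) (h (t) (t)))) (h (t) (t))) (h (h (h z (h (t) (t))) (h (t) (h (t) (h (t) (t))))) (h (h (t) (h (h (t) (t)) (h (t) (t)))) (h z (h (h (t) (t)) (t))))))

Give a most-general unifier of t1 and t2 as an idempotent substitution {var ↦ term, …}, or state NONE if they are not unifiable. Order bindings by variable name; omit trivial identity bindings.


{y1 ↦ (h (t) (t))}


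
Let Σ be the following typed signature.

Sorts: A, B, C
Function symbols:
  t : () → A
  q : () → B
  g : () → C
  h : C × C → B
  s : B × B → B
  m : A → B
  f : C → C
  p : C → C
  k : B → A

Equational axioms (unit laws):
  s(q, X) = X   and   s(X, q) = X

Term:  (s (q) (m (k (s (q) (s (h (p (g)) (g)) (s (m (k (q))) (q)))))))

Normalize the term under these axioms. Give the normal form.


normal form = (m (k (s (h (p (g)) (g)) (m (k (q))))))

1. (s (q) (m (k (s (q) (s (h (p (g)) (g)) (s (m (k (q))) (q)))))))  →  (m (k (s (q) (s (h (p (g)) (g)) (s (m (k (q))) (q))))))
2. (m (k (s (q) (s (h (p (g)) (g)) (s (m (k (q))) (q))))))  →  (m (k (s (h (p (g)) (g)) (s (m (k (q))) (q)))))
3. (m (k (s (h (p (g)) (g)) (s (m (k (q))) (q)))))  →  (m (k (s (h (p (g)) (g)) (m (k (q))))))


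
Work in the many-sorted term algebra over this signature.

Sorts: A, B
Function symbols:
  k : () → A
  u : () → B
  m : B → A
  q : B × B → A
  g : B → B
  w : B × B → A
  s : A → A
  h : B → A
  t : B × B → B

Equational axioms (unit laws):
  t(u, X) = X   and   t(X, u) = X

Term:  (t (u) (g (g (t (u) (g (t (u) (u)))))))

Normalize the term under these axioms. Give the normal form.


1. (t (u) (g (g (t (u) (g (t (u) (u)))))))  →  (g (g (t (u) (g (t (u) (u))))))
2. (g (g (t (u) (g (t (u) (u))))))  →  (g (g (g (t (u) (u)))))
3. (g (g (g (t (u) (u)))))  →  (g (g (g (u))))

normal form = (g (g (g (u))))


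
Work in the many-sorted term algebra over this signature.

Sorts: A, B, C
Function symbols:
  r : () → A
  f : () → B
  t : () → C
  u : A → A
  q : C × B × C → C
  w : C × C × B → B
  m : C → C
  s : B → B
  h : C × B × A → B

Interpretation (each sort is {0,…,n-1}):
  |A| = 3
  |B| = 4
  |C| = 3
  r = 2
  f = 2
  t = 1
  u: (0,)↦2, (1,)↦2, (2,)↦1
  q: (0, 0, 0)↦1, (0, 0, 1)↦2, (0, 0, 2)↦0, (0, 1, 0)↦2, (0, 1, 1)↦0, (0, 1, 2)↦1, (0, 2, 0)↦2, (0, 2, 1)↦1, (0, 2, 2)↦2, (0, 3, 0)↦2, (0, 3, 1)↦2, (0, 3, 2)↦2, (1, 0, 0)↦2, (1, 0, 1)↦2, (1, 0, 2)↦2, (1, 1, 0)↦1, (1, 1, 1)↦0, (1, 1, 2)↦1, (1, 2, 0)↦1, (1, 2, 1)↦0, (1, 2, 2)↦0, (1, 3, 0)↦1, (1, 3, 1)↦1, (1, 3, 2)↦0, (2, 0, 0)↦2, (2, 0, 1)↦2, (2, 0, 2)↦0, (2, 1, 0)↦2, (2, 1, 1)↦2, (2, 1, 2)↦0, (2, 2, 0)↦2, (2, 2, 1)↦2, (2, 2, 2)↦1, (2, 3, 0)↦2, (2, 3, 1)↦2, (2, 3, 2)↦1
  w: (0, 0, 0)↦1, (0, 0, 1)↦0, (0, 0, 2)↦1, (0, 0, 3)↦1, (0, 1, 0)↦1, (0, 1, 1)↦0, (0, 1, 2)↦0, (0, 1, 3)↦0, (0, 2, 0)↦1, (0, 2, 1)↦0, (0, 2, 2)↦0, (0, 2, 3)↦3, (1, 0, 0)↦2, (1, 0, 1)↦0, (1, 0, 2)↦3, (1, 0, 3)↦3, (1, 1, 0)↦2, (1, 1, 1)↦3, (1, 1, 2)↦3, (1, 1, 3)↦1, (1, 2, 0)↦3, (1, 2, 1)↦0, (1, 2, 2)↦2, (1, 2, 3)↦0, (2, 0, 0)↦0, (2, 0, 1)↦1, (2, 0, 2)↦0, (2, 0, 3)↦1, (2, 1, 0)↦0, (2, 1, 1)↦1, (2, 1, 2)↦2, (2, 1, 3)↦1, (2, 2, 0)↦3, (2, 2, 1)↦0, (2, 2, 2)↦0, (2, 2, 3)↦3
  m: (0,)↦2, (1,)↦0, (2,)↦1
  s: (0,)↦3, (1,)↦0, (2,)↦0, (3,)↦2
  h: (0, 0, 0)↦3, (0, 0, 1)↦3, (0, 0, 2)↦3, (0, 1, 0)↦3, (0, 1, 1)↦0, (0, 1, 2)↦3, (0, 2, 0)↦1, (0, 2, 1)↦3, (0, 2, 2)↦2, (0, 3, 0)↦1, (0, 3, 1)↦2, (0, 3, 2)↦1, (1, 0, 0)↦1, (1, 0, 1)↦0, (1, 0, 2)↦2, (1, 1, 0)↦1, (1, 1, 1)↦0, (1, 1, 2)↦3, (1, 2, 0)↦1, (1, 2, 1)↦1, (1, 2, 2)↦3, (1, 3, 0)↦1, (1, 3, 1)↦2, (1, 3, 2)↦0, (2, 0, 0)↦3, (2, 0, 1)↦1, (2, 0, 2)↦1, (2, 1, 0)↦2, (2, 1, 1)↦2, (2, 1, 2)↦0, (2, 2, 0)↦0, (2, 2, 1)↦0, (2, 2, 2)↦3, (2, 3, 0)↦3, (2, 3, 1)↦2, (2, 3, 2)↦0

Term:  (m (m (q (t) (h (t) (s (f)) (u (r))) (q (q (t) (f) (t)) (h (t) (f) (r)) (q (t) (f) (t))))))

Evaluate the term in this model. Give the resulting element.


value = 0

  t = 1
  t = 1
  f = 2
  (s (f)) = s(2,) = 0
  r = 2
  (u (r)) = u(2,) = 1
  (h (t) (s (f)) (u (r))) = h(1, 0, 1) = 0
  t = 1
  f = 2
  t = 1
  (q (t) (f) (t)) = q(1, 2, 1) = 0
  t = 1
  f = 2
  r = 2
  (h (t) (f) (r)) = h(1, 2, 2) = 3
  t = 1
  f = 2
  t = 1
  (q (t) (f) (t)) = q(1, 2, 1) = 0
  (q (q (t) (f) (t)) (h (t) (f) (r)) (q (t) (f) (t))) = q(0, 3, 0) = 2
  (q (t) (h (t) (s (f)) (u (r))) (q (q (t) (f) (t)) (h (t) (f) (r)) (q (t) (f) (t)))) = q(1, 0, 2) = 2
  (m (q (t) (h (t) (s (f)) (u (r))) (q (q (t) (f) (t)) (h (t) (f) (r)) (q (t) (f) (t))))) = m(2,) = 1
  (m (m (q (t) (h (t) (s (f)) (u (r))) (q (q (t) (f) (t)) (h (t) (f) (r)) (q (t) (f) (t)))))) = m(1,) = 0


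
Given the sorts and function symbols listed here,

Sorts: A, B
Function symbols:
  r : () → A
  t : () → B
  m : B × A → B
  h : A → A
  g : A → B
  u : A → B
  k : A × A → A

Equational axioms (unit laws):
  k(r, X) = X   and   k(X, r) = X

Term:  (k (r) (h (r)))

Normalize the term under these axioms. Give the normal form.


1. (k (r) (h (r)))  →  (h (r))

normal form = (h (r))


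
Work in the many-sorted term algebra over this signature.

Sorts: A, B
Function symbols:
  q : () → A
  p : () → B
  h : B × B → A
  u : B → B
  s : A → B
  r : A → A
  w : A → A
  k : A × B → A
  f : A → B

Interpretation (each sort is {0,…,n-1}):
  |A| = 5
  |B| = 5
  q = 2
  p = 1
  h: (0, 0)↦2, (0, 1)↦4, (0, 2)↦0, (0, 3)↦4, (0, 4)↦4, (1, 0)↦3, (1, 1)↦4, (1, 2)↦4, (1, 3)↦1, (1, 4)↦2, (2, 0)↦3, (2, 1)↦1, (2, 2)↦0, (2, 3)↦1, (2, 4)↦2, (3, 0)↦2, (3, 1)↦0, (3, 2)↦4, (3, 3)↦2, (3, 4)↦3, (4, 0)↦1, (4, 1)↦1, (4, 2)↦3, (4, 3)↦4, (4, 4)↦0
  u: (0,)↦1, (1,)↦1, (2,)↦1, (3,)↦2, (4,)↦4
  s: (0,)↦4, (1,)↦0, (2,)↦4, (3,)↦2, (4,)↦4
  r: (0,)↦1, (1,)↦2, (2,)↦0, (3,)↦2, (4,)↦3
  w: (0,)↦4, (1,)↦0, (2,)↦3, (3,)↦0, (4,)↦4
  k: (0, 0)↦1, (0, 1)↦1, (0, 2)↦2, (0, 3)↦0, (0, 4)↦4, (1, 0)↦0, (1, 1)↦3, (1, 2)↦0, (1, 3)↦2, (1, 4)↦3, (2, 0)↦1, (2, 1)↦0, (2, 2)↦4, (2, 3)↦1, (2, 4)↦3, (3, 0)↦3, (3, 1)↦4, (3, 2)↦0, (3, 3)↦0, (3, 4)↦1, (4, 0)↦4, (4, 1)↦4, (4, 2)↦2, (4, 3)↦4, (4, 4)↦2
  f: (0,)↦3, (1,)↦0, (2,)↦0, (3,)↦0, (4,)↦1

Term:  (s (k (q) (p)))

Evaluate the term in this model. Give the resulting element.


value = 4

  q = 2
  p = 1
  (k (q) (p)) = k(2, 1) = 0
  (s (k (q) (p))) = s(0,) = 4


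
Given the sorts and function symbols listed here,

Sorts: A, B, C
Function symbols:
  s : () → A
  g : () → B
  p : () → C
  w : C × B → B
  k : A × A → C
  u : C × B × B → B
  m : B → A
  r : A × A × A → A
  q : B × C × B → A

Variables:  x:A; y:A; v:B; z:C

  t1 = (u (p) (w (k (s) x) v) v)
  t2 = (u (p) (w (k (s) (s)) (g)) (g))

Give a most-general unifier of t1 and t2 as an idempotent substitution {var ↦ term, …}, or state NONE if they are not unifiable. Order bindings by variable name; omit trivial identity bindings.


{v ↦ (g), x ↦ (s)}


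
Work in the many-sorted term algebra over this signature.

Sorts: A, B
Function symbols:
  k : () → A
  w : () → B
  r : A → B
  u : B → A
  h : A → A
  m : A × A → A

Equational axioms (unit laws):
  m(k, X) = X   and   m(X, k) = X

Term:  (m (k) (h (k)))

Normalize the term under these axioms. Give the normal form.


1. (m (k) (h (k)))  →  (h (k))

normal form = (h (k))


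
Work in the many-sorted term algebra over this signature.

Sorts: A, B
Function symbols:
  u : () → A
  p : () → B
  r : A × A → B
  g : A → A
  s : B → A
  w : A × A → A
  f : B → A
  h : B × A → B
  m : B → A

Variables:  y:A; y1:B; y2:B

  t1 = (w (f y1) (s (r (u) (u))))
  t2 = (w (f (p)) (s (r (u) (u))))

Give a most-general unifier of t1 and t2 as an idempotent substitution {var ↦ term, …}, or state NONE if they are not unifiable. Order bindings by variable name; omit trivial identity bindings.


{y1 ↦ (p)}


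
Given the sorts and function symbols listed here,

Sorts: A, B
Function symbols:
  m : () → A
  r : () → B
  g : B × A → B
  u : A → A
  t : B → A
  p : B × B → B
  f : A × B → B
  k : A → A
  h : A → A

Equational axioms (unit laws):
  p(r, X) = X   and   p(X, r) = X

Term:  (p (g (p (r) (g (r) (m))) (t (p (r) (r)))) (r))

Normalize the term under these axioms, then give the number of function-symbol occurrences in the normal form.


size = 6

1. (p (g (p (r) (g (r) (m))) (t (p (r) (r)))) (r))  →  (g (p (r) (g (r) (m))) (t (p (r) (r))))
2. (g (p (r) (g (r) (m))) (t (p (r) (r))))  →  (g (g (r) (m)) (t (p (r) (r))))
3. (g (g (r) (m)) (t (p (r) (r))))  →  (g (g (r) (m)) (t (r)))
normal form: (g (g (r) (m)) (t (r)))


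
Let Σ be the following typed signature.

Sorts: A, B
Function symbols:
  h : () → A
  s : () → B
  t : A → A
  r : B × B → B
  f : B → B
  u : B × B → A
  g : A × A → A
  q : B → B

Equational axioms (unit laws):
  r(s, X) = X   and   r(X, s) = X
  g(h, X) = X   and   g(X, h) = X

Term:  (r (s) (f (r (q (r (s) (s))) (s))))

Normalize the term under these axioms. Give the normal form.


1. (r (s) (f (r (q (r (s) (s))) (s))))  →  (f (r (q (r (s) (s))) (s)))
2. (f (r (q (r (s) (s))) (s)))  →  (f (q (r (s) (s))))
3. (f (q (r (s) (s))))  →  (f (q (s)))

normal form = (f (q (s)))


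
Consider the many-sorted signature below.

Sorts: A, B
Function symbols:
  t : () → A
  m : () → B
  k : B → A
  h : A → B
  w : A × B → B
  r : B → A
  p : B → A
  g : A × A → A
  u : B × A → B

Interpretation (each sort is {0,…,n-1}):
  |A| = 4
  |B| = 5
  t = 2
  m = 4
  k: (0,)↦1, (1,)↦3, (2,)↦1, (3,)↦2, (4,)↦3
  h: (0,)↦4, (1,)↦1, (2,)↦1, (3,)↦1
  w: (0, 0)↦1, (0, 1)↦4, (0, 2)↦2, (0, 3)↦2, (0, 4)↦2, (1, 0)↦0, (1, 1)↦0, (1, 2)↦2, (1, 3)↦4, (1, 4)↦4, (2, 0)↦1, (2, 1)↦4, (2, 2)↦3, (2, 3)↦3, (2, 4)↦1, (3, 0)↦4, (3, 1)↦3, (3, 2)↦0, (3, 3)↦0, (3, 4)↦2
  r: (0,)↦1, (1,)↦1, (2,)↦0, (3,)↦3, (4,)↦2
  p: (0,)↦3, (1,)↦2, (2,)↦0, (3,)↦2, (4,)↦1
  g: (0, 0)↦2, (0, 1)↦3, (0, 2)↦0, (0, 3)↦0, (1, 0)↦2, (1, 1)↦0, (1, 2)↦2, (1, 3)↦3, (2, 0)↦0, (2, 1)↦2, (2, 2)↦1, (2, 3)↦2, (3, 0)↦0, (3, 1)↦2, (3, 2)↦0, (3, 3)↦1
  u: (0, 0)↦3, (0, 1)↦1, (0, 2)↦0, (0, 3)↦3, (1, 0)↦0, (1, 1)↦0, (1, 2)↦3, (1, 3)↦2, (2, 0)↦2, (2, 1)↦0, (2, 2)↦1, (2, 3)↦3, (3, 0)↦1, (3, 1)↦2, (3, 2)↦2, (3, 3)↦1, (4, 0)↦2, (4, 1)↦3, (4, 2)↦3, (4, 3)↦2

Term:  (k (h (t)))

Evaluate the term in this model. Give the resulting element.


  t = 2
  (h (t)) = h(2,) = 1
  (k (h (t))) = k(1,) = 3

value = 3


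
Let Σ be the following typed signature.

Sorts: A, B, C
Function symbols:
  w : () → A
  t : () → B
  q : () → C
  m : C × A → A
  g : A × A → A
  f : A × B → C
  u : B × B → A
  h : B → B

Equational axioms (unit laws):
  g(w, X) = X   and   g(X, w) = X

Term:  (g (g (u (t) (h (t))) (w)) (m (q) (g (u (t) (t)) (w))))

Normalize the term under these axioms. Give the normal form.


normal form = (g (u (t) (h (t))) (m (q) (u (t) (t))))

1. (g (g (u (t) (h (t))) (w)) (m (q) (g (u (t) (t)) (w))))  →  (g (u (t) (h (t))) (m (q) (g (u (t) (t)) (w))))
2. (g (u (t) (h (t))) (m (q) (g (u (t) (t)) (w))))  →  (g (u (t) (h (t))) (m (q) (u (t) (t))))


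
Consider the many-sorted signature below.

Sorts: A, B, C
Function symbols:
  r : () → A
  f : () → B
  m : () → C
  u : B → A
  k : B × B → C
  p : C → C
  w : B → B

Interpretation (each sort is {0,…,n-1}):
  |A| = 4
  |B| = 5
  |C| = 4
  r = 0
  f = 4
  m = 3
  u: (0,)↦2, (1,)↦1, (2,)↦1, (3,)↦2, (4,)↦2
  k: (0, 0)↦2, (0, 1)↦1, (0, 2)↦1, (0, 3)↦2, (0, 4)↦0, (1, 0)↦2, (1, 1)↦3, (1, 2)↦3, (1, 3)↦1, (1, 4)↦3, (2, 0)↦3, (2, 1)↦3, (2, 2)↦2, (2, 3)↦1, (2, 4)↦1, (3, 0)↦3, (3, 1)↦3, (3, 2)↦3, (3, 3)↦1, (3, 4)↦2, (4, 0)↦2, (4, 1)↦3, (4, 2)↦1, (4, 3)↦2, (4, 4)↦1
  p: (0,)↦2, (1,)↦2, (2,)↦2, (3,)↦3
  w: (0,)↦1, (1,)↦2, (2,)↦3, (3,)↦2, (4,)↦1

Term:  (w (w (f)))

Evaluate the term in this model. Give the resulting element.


  f = 4
  (w (f)) = w(4,) = 1
  (w (w (f))) = w(1,) = 2

value = 2


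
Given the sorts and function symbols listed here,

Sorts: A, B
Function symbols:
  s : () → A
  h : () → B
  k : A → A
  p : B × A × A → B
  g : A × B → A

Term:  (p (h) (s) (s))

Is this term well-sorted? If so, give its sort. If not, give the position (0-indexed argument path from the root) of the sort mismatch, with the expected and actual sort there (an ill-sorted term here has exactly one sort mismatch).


  (h) : B
  (s) : A
  (s) : A
(p (h) (s) (s)) : B

well-sorted; sort = B


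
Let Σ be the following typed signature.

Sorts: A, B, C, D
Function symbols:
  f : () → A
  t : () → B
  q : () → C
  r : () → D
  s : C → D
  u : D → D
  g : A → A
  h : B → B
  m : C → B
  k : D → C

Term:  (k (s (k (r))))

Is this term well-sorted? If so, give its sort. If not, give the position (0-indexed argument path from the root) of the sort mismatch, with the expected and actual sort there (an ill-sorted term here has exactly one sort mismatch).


      (r) : D
    (k (r)) : C
  (s (k (r))) : D
(k (s (k (r)))) : C

well-sorted; sort = C


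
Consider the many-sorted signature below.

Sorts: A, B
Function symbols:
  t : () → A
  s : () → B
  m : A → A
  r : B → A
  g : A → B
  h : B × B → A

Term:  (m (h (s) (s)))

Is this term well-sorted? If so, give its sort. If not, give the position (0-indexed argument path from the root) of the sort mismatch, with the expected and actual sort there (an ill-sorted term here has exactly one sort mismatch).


well-sorted; sort = A

    (s) : B
    (s) : B
  (h (s) (s)) : A
(m (h (s) (s))) : A


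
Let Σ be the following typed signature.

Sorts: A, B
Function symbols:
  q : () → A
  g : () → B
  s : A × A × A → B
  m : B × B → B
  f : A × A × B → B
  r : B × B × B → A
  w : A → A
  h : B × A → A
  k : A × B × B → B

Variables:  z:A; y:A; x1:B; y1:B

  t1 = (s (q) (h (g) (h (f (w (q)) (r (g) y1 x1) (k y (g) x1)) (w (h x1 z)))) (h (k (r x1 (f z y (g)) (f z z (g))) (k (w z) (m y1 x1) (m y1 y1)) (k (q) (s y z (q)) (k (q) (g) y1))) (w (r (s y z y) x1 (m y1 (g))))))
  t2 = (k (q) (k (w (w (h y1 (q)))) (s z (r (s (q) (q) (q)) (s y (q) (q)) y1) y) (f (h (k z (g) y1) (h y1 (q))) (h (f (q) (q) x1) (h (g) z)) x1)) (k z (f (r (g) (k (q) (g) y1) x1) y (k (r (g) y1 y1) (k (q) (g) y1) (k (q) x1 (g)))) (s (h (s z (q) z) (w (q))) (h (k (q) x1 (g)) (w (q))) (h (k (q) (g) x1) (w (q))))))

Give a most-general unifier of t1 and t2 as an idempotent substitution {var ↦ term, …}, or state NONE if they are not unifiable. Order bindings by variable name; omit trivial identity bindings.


head clash or occurs-check failure — not unifiable

NONE (not unifiable)


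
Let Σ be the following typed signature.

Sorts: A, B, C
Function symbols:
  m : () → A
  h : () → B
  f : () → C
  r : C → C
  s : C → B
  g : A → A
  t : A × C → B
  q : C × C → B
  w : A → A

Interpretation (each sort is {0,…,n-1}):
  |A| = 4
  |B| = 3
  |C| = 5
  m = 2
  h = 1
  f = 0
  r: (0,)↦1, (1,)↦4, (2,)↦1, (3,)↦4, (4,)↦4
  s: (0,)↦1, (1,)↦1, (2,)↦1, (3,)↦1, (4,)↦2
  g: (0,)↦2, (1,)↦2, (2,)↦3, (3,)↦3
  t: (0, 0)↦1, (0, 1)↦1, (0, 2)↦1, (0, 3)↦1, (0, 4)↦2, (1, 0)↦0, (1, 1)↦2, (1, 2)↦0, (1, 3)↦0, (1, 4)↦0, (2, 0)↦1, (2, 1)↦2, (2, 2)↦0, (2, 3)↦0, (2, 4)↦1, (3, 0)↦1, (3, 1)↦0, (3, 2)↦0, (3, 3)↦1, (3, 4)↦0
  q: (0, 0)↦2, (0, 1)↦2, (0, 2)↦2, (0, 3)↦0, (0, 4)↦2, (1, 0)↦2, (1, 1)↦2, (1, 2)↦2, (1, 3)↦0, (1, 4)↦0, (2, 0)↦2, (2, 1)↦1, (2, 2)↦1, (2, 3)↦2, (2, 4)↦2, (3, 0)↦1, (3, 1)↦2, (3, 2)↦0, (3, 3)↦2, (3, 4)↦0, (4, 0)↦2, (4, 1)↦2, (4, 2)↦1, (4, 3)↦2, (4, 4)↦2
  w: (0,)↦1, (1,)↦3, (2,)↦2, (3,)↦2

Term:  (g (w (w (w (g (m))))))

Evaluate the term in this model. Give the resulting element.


value = 3

  m = 2
  (g (m)) = g(2,) = 3
  (w (g (m))) = w(3,) = 2
  (w (w (g (m)))) = w(2,) = 2
  (w (w (w (g (m))))) = w(2,) = 2
  (g (w (w (w (g (m)))))) = g(2,) = 3


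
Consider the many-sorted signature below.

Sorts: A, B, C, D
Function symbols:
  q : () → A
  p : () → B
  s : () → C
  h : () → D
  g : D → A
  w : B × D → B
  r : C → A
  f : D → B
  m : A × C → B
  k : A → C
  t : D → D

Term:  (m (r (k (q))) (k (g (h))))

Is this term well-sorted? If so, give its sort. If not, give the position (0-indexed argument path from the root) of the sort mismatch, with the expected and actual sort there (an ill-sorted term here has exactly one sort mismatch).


      (q) : A
    (k (q)) : C
  (r (k (q))) : A
      (h) : D
    (g (h)) : A
  (k (g (h))) : C
(m (r (k (q))) (k (g (h)))) : B

well-sorted; sort = B


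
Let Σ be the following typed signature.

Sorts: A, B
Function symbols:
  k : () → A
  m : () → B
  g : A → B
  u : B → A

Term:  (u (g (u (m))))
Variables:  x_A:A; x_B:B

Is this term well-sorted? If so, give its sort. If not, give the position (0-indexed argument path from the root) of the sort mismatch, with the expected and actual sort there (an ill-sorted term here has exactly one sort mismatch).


well-sorted; sort = A

      (m) : B
    (u (m)) : A
  (g (u (m))) : B
(u (g (u (m)))) : A


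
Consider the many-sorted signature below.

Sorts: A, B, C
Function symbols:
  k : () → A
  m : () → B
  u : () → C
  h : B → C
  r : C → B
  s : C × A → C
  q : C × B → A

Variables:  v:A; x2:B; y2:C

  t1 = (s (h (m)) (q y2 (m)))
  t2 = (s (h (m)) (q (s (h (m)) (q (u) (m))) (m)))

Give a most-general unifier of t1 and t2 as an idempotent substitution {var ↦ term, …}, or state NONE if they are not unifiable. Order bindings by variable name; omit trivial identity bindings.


{y2 ↦ (s (h (m)) (q (u) (m)))}
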